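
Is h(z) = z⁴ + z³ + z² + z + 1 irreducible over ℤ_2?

Yes

Check for roots in ℤ_2: h(0) = 1; h(1) = 1.
No roots, so no linear factors.
Monic irreducibles of degree 2 over GF(2): z² + z + 1.
None of them divide h (all give nonzero remainder).
No irreducible factor of degree ≤ 2 exists, so h is irreducible over GF(2).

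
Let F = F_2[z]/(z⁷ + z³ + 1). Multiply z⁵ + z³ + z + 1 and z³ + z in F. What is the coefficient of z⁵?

0

Multiply in F_2[z]: (z⁵ + z³ + z + 1)·(z³ + z) = z⁸ + z³ + z² + z.
Reduce using z⁷ ≡ z³ + 1 (mod z⁷ + z³ + 1).
Reduced: z⁴ + z³ + z².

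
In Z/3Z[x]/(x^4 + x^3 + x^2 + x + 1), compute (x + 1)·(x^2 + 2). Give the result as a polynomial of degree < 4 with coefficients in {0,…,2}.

x^3 + x^2 + 2x + 2

Multiply in Z/3Z[x]: (x + 1)·(x^2 + 2) = x^3 + x^2 + 2x + 2.
Reduced: x^3 + x^2 + 2x + 2.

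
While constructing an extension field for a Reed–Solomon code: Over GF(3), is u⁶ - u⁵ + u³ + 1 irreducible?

Yes

Write f(u) = u⁶ - u⁵ + u³ + 1.
Check for roots in GF(3): f(0) = 1; f(1) = 2; f(2) = 2.
No roots, so no linear factors.
Monic irreducibles of degree 2 over GF(3): u² + 1, u² + u - 1, u² - u - 1.
None of them divide f (all give nonzero remainder).
Degree-3 irreducible divisors: test the 8 monic irreducibles of degree 3 over GF(3).
None of them divide f (all give nonzero remainder).
No irreducible factor of degree ≤ 3 exists, so f is irreducible over GF(3).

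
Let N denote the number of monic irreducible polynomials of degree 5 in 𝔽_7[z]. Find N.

The number of monic irreducibles of degree 5 over GF(7) is (1/5)·Σ_{d∣5} μ(5/d) 7^d.
Divisors of 5: 1, 5; μ(5/d) for each: -1, 1.
Σ = − 7^1 + 7^5 = 16800.
N = 16800/5 = 3360.

3360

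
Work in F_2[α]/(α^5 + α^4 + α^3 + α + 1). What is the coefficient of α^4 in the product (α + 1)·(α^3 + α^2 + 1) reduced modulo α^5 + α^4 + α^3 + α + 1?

Multiply in F_2[α]: (α + 1)·(α^3 + α^2 + 1) = α^4 + α^2 + α + 1.
Reduced: α^4 + α^2 + α + 1.

1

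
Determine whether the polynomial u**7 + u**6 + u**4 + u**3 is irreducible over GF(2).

Write g(u) = u**7 + u**6 + u**4 + u**3.
Check for roots in GF(2): g(0) = 0 → root; g(1) = 0 → root.
g(0) = 0, so (u) divides g(u); g is reducible.

No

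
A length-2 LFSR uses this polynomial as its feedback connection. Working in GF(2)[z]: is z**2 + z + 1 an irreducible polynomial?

Write f(z) = z**2 + z + 1.
Check for roots in GF(2): f(0) = 1; f(1) = 1.
No roots. A degree-2 polynomial over a field with no linear factor is irreducible.

Yes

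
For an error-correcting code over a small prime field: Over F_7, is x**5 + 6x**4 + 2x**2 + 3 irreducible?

Yes

Write P(x) = x**5 + 6x**4 + 2x**2 + 3.
Check for roots in F_7: P(0) = 3; P(1) = 5; P(2) = 6; P(3) = 1; P(4) = 5; P(5) = 5; P(6) = 3.
No roots, so no linear factors.
Degree-2 irreducible divisors: test the 21 monic irreducibles of degree 2 over GF(7).
None of them divide P (all give nonzero remainder).
No irreducible factor of degree ≤ 2 exists, so P is irreducible over GF(7).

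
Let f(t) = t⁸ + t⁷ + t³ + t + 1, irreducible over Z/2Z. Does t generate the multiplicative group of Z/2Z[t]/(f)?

|GF(2^8)^×| = 2^8 − 1 = 255. Prime factorization: 255 = 3·5·17.
f is primitive ⇔ t has order 255 in GF(2)[t]/(f), i.e. t^(255/q) ≠ 1 for each prime q | 255.
t^(85) mod f = 1
t^(51) mod f = t⁴ + t³ + t² + t.
t^(15) mod f = t⁶ + t⁴ + t² + 1.
Since t^(85) = 1, the order of t divides 85 < 255; not primitive.

No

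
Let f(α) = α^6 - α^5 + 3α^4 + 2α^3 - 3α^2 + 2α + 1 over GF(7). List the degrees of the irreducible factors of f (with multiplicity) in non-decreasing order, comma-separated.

1, 2, 3

Linear factors from roots: (α - 3).
Complete factorization: f(α) = (α - 3)·(α^2 - α - 3)·(α^3 + 3α^2 + α - 3).
Factor degrees with multiplicity: 1 + 2 + 3 = 6.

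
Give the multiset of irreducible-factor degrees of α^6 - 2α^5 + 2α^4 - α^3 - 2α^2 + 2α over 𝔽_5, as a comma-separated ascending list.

Write f(α) = α^6 - 2α^5 + 2α^4 - α^3 - 2α^2 + 2α.
Roots in 𝔽_5: f(0) = 0 → root; f(1) = 0 → root; f(2) = 0 → root; f(3) = 1; f(4) = 2.
Linear factors from roots: (α), (α - 1), (α - 2).
Complete factorization: f(α) = (α)·(α - 2)·(α - 1)·(α^3 + α^2 - 2α + 1).
Factor degrees with multiplicity: 1 + 1 + 1 + 3 = 6.

1, 1, 1, 3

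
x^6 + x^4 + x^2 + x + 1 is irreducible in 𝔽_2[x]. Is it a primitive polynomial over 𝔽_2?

Write f(x) = x^6 + x^4 + x^2 + x + 1.
|GF(2^6)^×| = 2^6 − 1 = 63. Prime factorization: 63 = 3^2·7.
f is primitive ⇔ x has order 63 in GF(2)[x]/(f), i.e. x^(63/q) ≠ 1 for each prime q | 63.
x^(21) mod f = 1
x^(9) mod f = x^4 + x^2 + x.
Since x^(21) = 1, the order of x divides 21 < 63; not primitive.

No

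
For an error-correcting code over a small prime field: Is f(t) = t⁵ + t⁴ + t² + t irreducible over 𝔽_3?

No

Check for roots in 𝔽_3: f(0) = 0 → root; f(1) = 1; f(2) = 0 → root.
f(0) = 0, so (t) divides f(t); f is reducible.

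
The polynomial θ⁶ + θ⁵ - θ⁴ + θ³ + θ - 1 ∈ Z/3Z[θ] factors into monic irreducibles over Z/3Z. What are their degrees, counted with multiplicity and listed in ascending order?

6

Write h(θ) = θ⁶ + θ⁵ - θ⁴ + θ³ + θ - 1.
Roots in Z/3Z: h(0) = 2; h(1) = 2; h(2) = 2.
Complete factorization: h(θ) = (θ⁶ + θ⁵ - θ⁴ + θ³ + θ - 1).
Factor degrees with multiplicity: 6 = 6.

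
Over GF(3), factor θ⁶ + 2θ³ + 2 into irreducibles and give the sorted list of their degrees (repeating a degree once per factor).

Write h(θ) = θ⁶ + 2θ³ + 2.
Roots in GF(3): h(0) = 2; h(1) = 2; h(2) = 1.
Complete factorization: h(θ) = (θ² + 2θ + 2)^3.
Factor degrees with multiplicity: 2 + 2 + 2 = 6.

2, 2, 2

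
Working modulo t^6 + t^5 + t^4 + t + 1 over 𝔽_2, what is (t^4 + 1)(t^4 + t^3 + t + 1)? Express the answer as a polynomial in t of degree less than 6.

Multiply in 𝔽_2[t]: (t^4 + 1)·(t^4 + t^3 + t + 1) = t^8 + t^7 + t^5 + t^3 + t + 1.
Reduce using t^6 ≡ t^5 + t^4 + t + 1 (mod t^6 + t^5 + t^4 + t + 1).
Reduced: t^4 + t^2.

t^4 + t^2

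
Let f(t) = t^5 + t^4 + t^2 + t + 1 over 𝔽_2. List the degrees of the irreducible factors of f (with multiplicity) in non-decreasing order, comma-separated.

Roots in 𝔽_2: f(0) = 1; f(1) = 1.
Complete factorization: f(t) = (t^5 + t^4 + t^2 + t + 1).
Factor degrees with multiplicity: 5 = 5.

5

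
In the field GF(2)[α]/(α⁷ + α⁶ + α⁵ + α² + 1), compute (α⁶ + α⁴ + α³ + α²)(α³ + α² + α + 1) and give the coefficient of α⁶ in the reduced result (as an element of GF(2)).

Multiply in GF(2)[α]: (α⁶ + α⁴ + α³ + α²)·(α³ + α² + α + 1) = α⁹ + α⁸ + α⁶ + α⁵ + α⁴ + α².
Reduce using α⁷ ≡ α⁶ + α⁵ + α² + 1 (mod α⁷ + α⁶ + α⁵ + α² + 1).
Reduced: α² + 1.

0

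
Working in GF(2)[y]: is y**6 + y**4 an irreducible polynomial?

Write m(y) = y**6 + y**4.
Check for roots in GF(2): m(0) = 0 → root; m(1) = 0 → root.
m(0) = 0, so (y) divides m(y); m is reducible.

No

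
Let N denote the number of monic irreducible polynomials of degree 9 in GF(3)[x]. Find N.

x^(3^9) − x is the product of all monic irreducibles of degree dividing 9; Möbius inversion gives N = (1/9) Σ μ(9/d)·3^d.
Divisors of 9: 1, 3, 9; μ(9/d) for each: 0, -1, 1.
Σ = − 3^3 + 3^9 = 19656.
N = 19656/9 = 2184.

2184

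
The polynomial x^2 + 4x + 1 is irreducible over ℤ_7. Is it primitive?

No

Write f(x) = x^2 + 4x + 1.
|GF(7^2)^×| = 7^2 − 1 = 48. Prime factorization: 48 = 2^4·3.
f is primitive ⇔ x has order 48 in GF(7)[x]/(f), i.e. x^(48/q) ≠ 1 for each prime q | 48.
x^(24) mod f = 1
x^(16) mod f = 1
Since x^(24) = 1, the order of x divides 24 < 48; not primitive.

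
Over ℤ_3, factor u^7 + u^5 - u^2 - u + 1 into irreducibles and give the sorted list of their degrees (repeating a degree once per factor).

Write h(u) = u^7 + u^5 - u^2 - u + 1.
Roots in ℤ_3: h(0) = 1; h(1) = 1; h(2) = 2.
Complete factorization: h(u) = (u^7 + u^5 - u^2 - u + 1).
Factor degrees with multiplicity: 7 = 7.

7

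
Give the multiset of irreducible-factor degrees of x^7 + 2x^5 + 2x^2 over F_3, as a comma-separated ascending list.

1, 1, 2, 3

Write h(x) = x^7 + 2x^5 + 2x^2.
Roots in F_3: h(0) = 0 → root; h(1) = 2; h(2) = 2.
Linear factors from roots: (x).
Complete factorization: h(x) = (x)^2·(x^2 + x + 2)·(x^3 + 2x^2 + x + 1).
Factor degrees with multiplicity: 1 + 1 + 2 + 3 = 7.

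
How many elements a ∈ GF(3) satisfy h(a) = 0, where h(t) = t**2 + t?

Evaluate at each of the 3 elements of GF(3):
h(0) = 0 → root; h(1) = 2; h(2) = 0 → root.
Roots: {0, 2}.

2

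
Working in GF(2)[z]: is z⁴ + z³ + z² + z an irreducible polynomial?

No

Write P(z) = z⁴ + z³ + z² + z.
Check for roots in GF(2): P(0) = 0 → root; P(1) = 0 → root.
P(0) = 0, so (z) divides P(z); P is reducible.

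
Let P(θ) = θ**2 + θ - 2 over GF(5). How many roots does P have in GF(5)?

2

Evaluate at each of the 5 elements of GF(5):
P(0) = 3; P(1) = 0 → root; P(2) = 4; P(3) = 0 → root; P(4) = 3.
Roots: {1, 3}.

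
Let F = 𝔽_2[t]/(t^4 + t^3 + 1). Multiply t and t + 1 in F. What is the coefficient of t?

Multiply in 𝔽_2[t]: (t)·(t + 1) = t^2 + t.
Reduced: t^2 + t.

1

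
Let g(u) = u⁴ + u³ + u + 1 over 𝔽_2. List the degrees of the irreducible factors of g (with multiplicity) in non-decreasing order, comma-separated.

1, 1, 2

Roots in 𝔽_2: g(0) = 1; g(1) = 0 → root.
Linear factors from roots: (u + 1).
Complete factorization: g(u) = (u + 1)^2·(u² + u + 1).
Factor degrees with multiplicity: 1 + 1 + 2 = 4.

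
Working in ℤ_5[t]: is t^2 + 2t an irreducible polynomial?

No

Write g(t) = t^2 + 2t.
Check for roots in ℤ_5: g(0) = 0 → root; g(1) = 3; g(2) = 3; g(3) = 0 → root; g(4) = 4.
g(0) = 0, so (t) divides g(t); g is reducible.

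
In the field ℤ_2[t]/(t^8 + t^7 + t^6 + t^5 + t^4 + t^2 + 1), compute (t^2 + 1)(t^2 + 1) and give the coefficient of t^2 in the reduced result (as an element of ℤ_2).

Multiply in ℤ_2[t]: (t^2 + 1)·(t^2 + 1) = t^4 + 1.
Reduced: t^4 + 1.

0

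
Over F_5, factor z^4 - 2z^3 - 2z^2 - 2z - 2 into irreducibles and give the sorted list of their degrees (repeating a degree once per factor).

2, 2

Write f(z) = z^4 - 2z^3 - 2z^2 - 2z - 2.
Roots in F_5: f(0) = 3; f(1) = 3; f(2) = 1; f(3) = 1; f(4) = 1.
Complete factorization: f(z) = (z^2 + z + 2)·(z^2 + 2z - 1).
Factor degrees with multiplicity: 2 + 2 = 4.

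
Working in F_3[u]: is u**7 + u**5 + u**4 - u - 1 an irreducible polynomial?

Yes

Write m(u) = u**7 + u**5 + u**4 - u - 1.
Check for roots in F_3: m(0) = 2; m(1) = 1; m(2) = 2.
No roots, so no linear factors.
Monic irreducibles of degree 2 over GF(3): u**2 + 1, u**2 + u - 1, u**2 - u - 1.
None of them divide m (all give nonzero remainder).
Degree-3 irreducible divisors: test the 8 monic irreducibles of degree 3 over GF(3).
None of them divide m (all give nonzero remainder).
No irreducible factor of degree ≤ 3 exists, so m is irreducible over GF(3).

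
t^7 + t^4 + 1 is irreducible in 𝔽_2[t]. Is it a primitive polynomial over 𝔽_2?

Write f(t) = t^7 + t^4 + 1.
|GF(2^7)^×| = 2^7 − 1 = 127. Prime factorization: 127 = 127.
f is primitive ⇔ t has order 127 in GF(2)[t]/(f), i.e. t^(127/q) ≠ 1 for each prime q | 127.
t^(1) mod f = t.
None equal 1, so t has full order 127; f is primitive.

Yes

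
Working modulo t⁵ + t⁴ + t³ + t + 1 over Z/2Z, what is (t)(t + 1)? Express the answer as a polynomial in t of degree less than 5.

t^2 + t

Multiply in Z/2Z[t]: (t)·(t + 1) = t² + t.
Reduced: t² + t.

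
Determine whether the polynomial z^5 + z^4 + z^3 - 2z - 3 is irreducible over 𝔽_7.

Write P(z) = z^5 + z^4 + z^3 - 2z - 3.
Check for roots in 𝔽_7: P(0) = 4; P(1) = 5; P(2) = 0 → root; P(3) = 6; P(4) = 3; P(5) = 5; P(6) = 5.
P(2) = 0, so (z − 2) divides P(z); P is reducible.

No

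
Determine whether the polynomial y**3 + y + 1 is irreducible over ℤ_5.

Write f(y) = y**3 + y + 1.
Check for roots in ℤ_5: f(0) = 1; f(1) = 3; f(2) = 1; f(3) = 1; f(4) = 4.
No roots. A degree-3 polynomial over a field with no linear factor is irreducible.

Yes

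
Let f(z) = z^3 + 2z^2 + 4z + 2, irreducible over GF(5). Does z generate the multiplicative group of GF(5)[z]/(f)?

Yes

|GF(5^3)^×| = 5^3 − 1 = 124. Prime factorization: 124 = 2^2·31.
f is primitive ⇔ z has order 124 in GF(5)[z]/(f), i.e. z^(124/q) ≠ 1 for each prime q | 124.
z^(62) mod f = 4.
z^(4) mod f = z + 4.
None equal 1, so z has full order 124; f is primitive.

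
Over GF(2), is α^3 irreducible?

Write m(α) = α^3.
Check for roots in GF(2): m(0) = 0 → root; m(1) = 1.
m(0) = 0, so (α) divides m(α); m is reducible.

No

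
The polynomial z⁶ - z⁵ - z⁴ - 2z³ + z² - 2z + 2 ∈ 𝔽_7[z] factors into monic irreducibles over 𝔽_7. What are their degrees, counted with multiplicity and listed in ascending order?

Write h(z) = z⁶ - z⁵ - z⁴ - 2z³ + z² - 2z + 2.
Complete factorization: h(z) = (z² + z - 3)·(z⁴ - 2z³ - 3z² + 2z - 3).
Factor degrees with multiplicity: 2 + 4 = 6.

2, 4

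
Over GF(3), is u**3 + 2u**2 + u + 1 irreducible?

Write f(u) = u**3 + 2u**2 + u + 1.
Check for roots in GF(3): f(0) = 1; f(1) = 2; f(2) = 1.
No roots. A degree-3 polynomial over a field with no linear factor is irreducible.

Yes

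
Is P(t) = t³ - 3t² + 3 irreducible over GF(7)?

Check for roots in GF(7): P(0) = 3; P(1) = 1; P(2) = 6; P(3) = 3; P(4) = 5; P(5) = 4; P(6) = 6.
No roots. A degree-3 polynomial over a field with no linear factor is irreducible.

Yes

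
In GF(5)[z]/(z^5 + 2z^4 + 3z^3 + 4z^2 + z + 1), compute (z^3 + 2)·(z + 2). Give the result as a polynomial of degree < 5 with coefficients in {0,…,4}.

z^4 + 2z^3 + 2z + 4

Multiply in GF(5)[z]: (z^3 + 2)·(z + 2) = z^4 + 2z^3 + 2z + 4.
Reduced: z^4 + 2z^3 + 2z + 4.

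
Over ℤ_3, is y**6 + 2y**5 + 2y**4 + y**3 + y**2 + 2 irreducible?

No

Write m(y) = y**6 + 2y**5 + 2y**4 + y**3 + y**2 + 2.
Check for roots in ℤ_3: m(0) = 2; m(1) = 0 → root; m(2) = 0 → root.
m(1) = 0, so (y − 1) divides m(y); m is reducible.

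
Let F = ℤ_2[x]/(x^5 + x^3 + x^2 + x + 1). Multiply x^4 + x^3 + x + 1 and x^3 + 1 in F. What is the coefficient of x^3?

1

Multiply in ℤ_2[x]: (x^4 + x^3 + x + 1)·(x^3 + 1) = x^7 + x^6 + x + 1.
Reduce using x^5 ≡ x^3 + x^2 + x + 1 (mod x^5 + x^3 + x^2 + x + 1).
Reduced: x^3 + x^2 + x.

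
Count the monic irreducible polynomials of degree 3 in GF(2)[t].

2

By the necklace-counting formula, N_2(3) = (1/3) Σ_{d|3} μ(3/d)·2^d.
Divisors of 3: 1, 3; μ(3/d) for each: -1, 1.
Σ = − 2^1 + 2^3 = 6.
N = 6/3 = 2.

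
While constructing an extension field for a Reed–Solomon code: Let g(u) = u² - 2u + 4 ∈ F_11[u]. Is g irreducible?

Check each element of F_11 for a root: g(0)=4, g(1)=3, g(2)=4, g(3)=7, g(4)=1, g(5)=8, g(6)=6, g(7)=6, g(8)=8, g(9)=1, g(10)=7.
No roots. A degree-2 polynomial over a field with no linear factor is irreducible.

Yes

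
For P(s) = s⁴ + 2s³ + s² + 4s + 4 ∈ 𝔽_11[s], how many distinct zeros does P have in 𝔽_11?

4

Evaluate at each of the 11 elements of 𝔽_11:
P(0) = 4; P(1) = 1; P(2) = 4; P(3) = 6; P(4) = 2; P(5) = 0 → root; P(6) = 10; P(7) = 0 → root; P(8) = 6; P(9) = 0 → root; P(10) = 0 → root.
Roots: {5, 7, 9, 10}.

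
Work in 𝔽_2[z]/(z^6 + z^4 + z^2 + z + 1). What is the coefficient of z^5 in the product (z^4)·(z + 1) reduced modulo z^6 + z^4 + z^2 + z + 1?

1

Multiply in 𝔽_2[z]: (z^4)·(z + 1) = z^5 + z^4.
Reduced: z^5 + z^4.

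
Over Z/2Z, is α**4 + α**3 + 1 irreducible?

Yes

Write g(α) = α**4 + α**3 + 1.
Check for roots in Z/2Z: g(0) = 1; g(1) = 1.
No roots, so no linear factors.
Monic irreducibles of degree 2 over GF(2): α**2 + α + 1.
None of them divide g (all give nonzero remainder).
No irreducible factor of degree ≤ 2 exists, so g is irreducible over GF(2).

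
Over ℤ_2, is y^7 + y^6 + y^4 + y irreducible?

No

Write g(y) = y^7 + y^6 + y^4 + y.
Check for roots in ℤ_2: g(0) = 0 → root; g(1) = 0 → root.
g(0) = 0, so (y) divides g(y); g is reducible.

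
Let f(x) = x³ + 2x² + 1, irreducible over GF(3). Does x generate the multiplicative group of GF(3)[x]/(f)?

|GF(3^3)^×| = 3^3 − 1 = 26. Prime factorization: 26 = 2·13.
f is primitive ⇔ x has order 26 in GF(3)[x]/(f), i.e. x^(26/q) ≠ 1 for each prime q | 26.
x^(13) mod f = 2.
x^(2) mod f = x².
None equal 1, so x has full order 26; f is primitive.

Yes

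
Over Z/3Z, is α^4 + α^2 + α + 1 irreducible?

Yes

Write g(α) = α^4 + α^2 + α + 1.
Check for roots in Z/3Z: g(0) = 1; g(1) = 1; g(2) = 2.
No roots, so no linear factors.
Monic irreducibles of degree 2 over GF(3): α^2 + 1, α^2 + α - 1, α^2 - α - 1.
None of them divide g (all give nonzero remainder).
No irreducible factor of degree ≤ 2 exists, so g is irreducible over GF(3).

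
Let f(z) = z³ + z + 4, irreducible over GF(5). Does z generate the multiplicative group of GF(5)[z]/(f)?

No

|GF(5^3)^×| = 5^3 − 1 = 124. Prime factorization: 124 = 2^2·31.
f is primitive ⇔ z has order 124 in GF(5)[z]/(f), i.e. z^(124/q) ≠ 1 for each prime q | 124.
z^(62) mod f = 1
z^(4) mod f = 4z² + z.
Since z^(62) = 1, the order of z divides 62 < 124; not primitive.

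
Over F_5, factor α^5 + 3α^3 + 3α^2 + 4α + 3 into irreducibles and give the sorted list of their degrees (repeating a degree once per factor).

2, 3

Write h(α) = α^5 + 3α^3 + 3α^2 + 4α + 3.
Roots in F_5: h(0) = 3; h(1) = 4; h(2) = 4; h(3) = 1; h(4) = 3.
Complete factorization: h(α) = (α^2 + 2α + 3)·(α^3 + 3α^2 + 4α + 1).
Factor degrees with multiplicity: 2 + 3 = 5.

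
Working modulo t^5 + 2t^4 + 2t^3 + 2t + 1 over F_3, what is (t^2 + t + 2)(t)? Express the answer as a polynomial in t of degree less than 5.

t^3 + t^2 + 2t

Multiply in F_3[t]: (t^2 + t + 2)·(t) = t^3 + t^2 + 2t.
Reduced: t^3 + t^2 + 2t.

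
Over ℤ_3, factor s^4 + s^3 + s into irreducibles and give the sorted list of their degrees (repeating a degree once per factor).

Write g(s) = s^4 + s^3 + s.
Roots in ℤ_3: g(0) = 0 → root; g(1) = 0 → root; g(2) = 2.
Linear factors from roots: (s), (s - 1).
Complete factorization: g(s) = (s)·(s - 1)·(s^2 - s - 1).
Factor degrees with multiplicity: 1 + 1 + 2 = 4.

1, 1, 2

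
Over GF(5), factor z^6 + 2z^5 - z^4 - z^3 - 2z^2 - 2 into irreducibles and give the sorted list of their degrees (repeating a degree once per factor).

Write f(z) = z^6 + 2z^5 - z^4 - z^3 - 2z^2 - 2.
Roots in GF(5): f(0) = 3; f(1) = 2; f(2) = 4; f(3) = 2; f(4) = 0 → root.
Linear factors from roots: (z + 1).
Complete factorization: f(z) = (z + 1)·(z^2 + 2)·(z^3 + z^2 + z - 1).
Factor degrees with multiplicity: 1 + 2 + 3 = 6.

1, 2, 3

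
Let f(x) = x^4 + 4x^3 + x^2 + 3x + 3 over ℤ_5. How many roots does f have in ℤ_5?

Evaluate at each of the 5 elements of ℤ_5:
f(0) = 3; f(1) = 2; f(2) = 1; f(3) = 0 → root; f(4) = 3.
Roots: {3}.

1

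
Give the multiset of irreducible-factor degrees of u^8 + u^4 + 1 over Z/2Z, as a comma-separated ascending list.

2, 2, 2, 2

Write h(u) = u^8 + u^4 + 1.
Roots in Z/2Z: h(0) = 1; h(1) = 1.
Complete factorization: h(u) = (u^2 + u + 1)^4.
Factor degrees with multiplicity: 2 + 2 + 2 + 2 = 8.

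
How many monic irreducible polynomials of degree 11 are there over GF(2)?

Gauss's count: N_{2}(11) = (1/11) Σ_{d|11} μ(11/d)·2^d.
Divisors of 11: 1, 11; μ(11/d) for each: -1, 1.
Σ = − 2^1 + 2^11 = 2046.
N = 2046/11 = 186.

186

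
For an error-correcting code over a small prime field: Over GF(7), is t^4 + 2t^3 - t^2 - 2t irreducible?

Write P(t) = t^4 + 2t^3 - t^2 - 2t.
Check for roots in GF(7): P(0) = 0 → root; P(1) = 0 → root; P(2) = 3; P(3) = 1; P(4) = 3; P(5) = 0 → root; P(6) = 0 → root.
P(0) = 0, so (t) divides P(t); P is reducible.

No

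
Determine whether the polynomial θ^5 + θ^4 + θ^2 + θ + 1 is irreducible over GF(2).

Yes

Write g(θ) = θ^5 + θ^4 + θ^2 + θ + 1.
Check for roots in GF(2): g(0) = 1; g(1) = 1.
No roots, so no linear factors.
Monic irreducibles of degree 2 over GF(2): θ^2 + θ + 1.
None of them divide g (all give nonzero remainder).
No irreducible factor of degree ≤ 2 exists, so g is irreducible over GF(2).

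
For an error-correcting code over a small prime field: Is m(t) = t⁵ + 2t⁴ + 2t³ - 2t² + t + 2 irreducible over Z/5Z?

Check for roots in Z/5Z: m(0) = 2; m(1) = 1; m(2) = 1; m(3) = 1; m(4) = 3.
No roots, so no linear factors.
Degree-2 irreducible divisors: test the 10 monic irreducibles of degree 2 over GF(5).
None of them divide m (all give nonzero remainder).
No irreducible factor of degree ≤ 2 exists, so m is irreducible over GF(5).

Yes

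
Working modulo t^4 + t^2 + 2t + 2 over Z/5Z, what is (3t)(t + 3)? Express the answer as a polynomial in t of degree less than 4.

3t^2 + 4t

Multiply in Z/5Z[t]: (3t)·(t + 3) = 3t^2 + 4t.
Reduced: 3t^2 + 4t.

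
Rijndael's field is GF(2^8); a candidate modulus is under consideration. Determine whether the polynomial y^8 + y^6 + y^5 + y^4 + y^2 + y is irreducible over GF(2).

Write h(y) = y^8 + y^6 + y^5 + y^4 + y^2 + y.
Check for roots in GF(2): h(0) = 0 → root; h(1) = 0 → root.
h(0) = 0, so (y) divides h(y); h is reducible.

No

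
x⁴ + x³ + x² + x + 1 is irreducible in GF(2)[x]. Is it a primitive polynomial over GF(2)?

No

Write f(x) = x⁴ + x³ + x² + x + 1.
|GF(2^4)^×| = 2^4 − 1 = 15. Prime factorization: 15 = 3·5.
f is primitive ⇔ x has order 15 in GF(2)[x]/(f), i.e. x^(15/q) ≠ 1 for each prime q | 15.
x^(5) mod f = 1
x^(3) mod f = x³.
Since x^(5) = 1, the order of x divides 5 < 15; not primitive.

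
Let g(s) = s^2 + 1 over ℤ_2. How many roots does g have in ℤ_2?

Evaluate at each of the 2 elements of ℤ_2:
g(0) = 1; g(1) = 0 → root.
Roots: {1}.

1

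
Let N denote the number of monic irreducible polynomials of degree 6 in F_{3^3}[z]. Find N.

By the necklace-counting formula, N_27(6) = (1/6) Σ_{d|6} μ(6/d)·27^d.
Divisors of 6: 1, 2, 3, 6; μ(6/d) for each: 1, -1, -1, 1.
Σ = 27^1 − 27^2 − 27^3 + 27^6 = 387400104.
N = 387400104/6 = 64566684.

64566684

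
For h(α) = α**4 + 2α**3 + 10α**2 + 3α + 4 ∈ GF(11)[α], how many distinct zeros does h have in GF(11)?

Evaluate at each of the 11 elements of GF(11):
h(0) = 4; h(1) = 9; h(2) = 5; h(3) = 7; h(4) = 10; h(5) = 0 → root; h(6) = 9; h(7) = 5; h(8) = 2; h(9) = 5; h(10) = 10.
Roots: {5}.

1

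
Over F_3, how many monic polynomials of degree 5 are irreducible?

The number of monic irreducibles of degree 5 over GF(3) is (1/5)·Σ_{d∣5} μ(5/d) 3^d.
Divisors of 5: 1, 5; μ(5/d) for each: -1, 1.
Σ = − 3^1 + 3^5 = 240.
N = 240/5 = 48.

48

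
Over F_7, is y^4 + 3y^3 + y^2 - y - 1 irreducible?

Write h(y) = y^4 + 3y^3 + y^2 - y - 1.
Check for roots in F_7: h(0) = 6; h(1) = 3; h(2) = 6; h(3) = 6; h(4) = 4; h(5) = 4; h(6) = 6.
No roots, so no linear factors.
Degree-2 irreducible divisors: test the 21 monic irreducibles of degree 2 over GF(7).
None of them divide h (all give nonzero remainder).
No irreducible factor of degree ≤ 2 exists, so h is irreducible over GF(7).

Yes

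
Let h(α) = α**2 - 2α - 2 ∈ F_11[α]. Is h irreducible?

Check each element of F_11 for a root: h(0)=9, h(1)=8, h(2)=9, h(3)=1, h(4)=6, h(5)=2, h(6)=0, h(7)=0, h(8)=2, h(9)=6, h(10)=1.
h(6) = 0, so (α − 6) divides h(α); h is reducible.

No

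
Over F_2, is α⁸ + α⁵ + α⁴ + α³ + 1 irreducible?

Write P(α) = α⁸ + α⁵ + α⁴ + α³ + 1.
Check for roots in F_2: P(0) = 1; P(1) = 1.
No roots, so no linear factors.
Monic irreducibles of degree 2 over GF(2): α² + α + 1.
None of them divide P (all give nonzero remainder).
Monic irreducibles of degree 3 over GF(2): α³ + α + 1, α³ + α² + 1.
None of them divide P (all give nonzero remainder).
Monic irreducibles of degree 4 over GF(2): α⁴ + α + 1, α⁴ + α³ + 1, α⁴ + α³ + α² + α + 1.
None of them divide P (all give nonzero remainder).
No irreducible factor of degree ≤ 4 exists, so P is irreducible over GF(2).

Yes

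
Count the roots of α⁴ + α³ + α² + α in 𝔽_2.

2

Write h(α) = α⁴ + α³ + α² + α.
Evaluate at each of the 2 elements of 𝔽_2:
h(0) = 0 → root; h(1) = 0 → root.
Roots: {0, 1}.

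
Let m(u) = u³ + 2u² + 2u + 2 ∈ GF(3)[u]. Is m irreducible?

Yes

Check for roots in GF(3): m(0) = 2; m(1) = 1; m(2) = 1.
No roots. A degree-3 polynomial over a field with no linear factor is irreducible.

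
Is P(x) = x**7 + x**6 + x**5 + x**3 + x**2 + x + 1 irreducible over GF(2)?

Yes

Check for roots in GF(2): P(0) = 1; P(1) = 1.
No roots, so no linear factors.
Monic irreducibles of degree 2 over GF(2): x**2 + x + 1.
None of them divide P (all give nonzero remainder).
Monic irreducibles of degree 3 over GF(2): x**3 + x + 1, x**3 + x**2 + 1.
None of them divide P (all give nonzero remainder).
No irreducible factor of degree ≤ 3 exists, so P is irreducible over GF(2).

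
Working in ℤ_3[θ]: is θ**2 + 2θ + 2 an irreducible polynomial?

Write h(θ) = θ**2 + 2θ + 2.
Check for roots in ℤ_3: h(0) = 2; h(1) = 2; h(2) = 1.
No roots. A degree-2 polynomial over a field with no linear factor is irreducible.

Yes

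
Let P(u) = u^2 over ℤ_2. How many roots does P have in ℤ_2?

1

Evaluate at each of the 2 elements of ℤ_2:
P(0) = 0 → root; P(1) = 1.
Roots: {0}.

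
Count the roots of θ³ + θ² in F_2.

Write h(θ) = θ³ + θ².
Evaluate at each of the 2 elements of F_2:
h(0) = 0 → root; h(1) = 0 → root.
Roots: {0, 1}.

2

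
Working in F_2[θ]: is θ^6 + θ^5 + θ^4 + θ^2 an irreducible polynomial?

No

Write f(θ) = θ^6 + θ^5 + θ^4 + θ^2.
Check for roots in F_2: f(0) = 0 → root; f(1) = 0 → root.
f(0) = 0, so (θ) divides f(θ); f is reducible.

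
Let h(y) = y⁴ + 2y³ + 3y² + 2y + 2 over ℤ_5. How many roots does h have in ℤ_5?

Evaluate at each of the 5 elements of ℤ_5:
h(0) = 2; h(1) = 0 → root; h(2) = 0 → root; h(3) = 0 → root; h(4) = 2.
Roots: {1, 2, 3}.

3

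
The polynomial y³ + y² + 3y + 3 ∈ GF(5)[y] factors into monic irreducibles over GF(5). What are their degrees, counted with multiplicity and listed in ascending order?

Write g(y) = y³ + y² + 3y + 3.
Roots in GF(5): g(0) = 3; g(1) = 3; g(2) = 1; g(3) = 3; g(4) = 0 → root.
Linear factors from roots: (y + 1).
Complete factorization: g(y) = (y + 1)·(y² + 3).
Factor degrees with multiplicity: 1 + 2 = 3.

1, 2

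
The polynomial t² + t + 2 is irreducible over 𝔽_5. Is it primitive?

Write f(t) = t² + t + 2.
|GF(5^2)^×| = 5^2 − 1 = 24. Prime factorization: 24 = 2^3·3.
f is primitive ⇔ t has order 24 in GF(5)[t]/(f), i.e. t^(24/q) ≠ 1 for each prime q | 24.
t^(12) mod f = 4.
t^(8) mod f = 3t + 1.
None equal 1, so t has full order 24; f is primitive.

Yes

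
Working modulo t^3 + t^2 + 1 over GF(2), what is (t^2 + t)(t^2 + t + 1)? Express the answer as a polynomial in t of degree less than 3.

Multiply in GF(2)[t]: (t^2 + t)·(t^2 + t + 1) = t^4 + t.
Reduce using t^3 ≡ t^2 + 1 (mod t^3 + t^2 + 1).
Reduced: t^2 + 1.

t^2 + 1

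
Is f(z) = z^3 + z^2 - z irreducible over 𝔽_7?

Check for roots in 𝔽_7: f(0) = 0 → root; f(1) = 1; f(2) = 3; f(3) = 5; f(4) = 6; f(5) = 5; f(6) = 1.
f(0) = 0, so (z) divides f(z); f is reducible.

No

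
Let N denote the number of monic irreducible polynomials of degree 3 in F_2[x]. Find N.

2

Gauss's count: N_{2}(3) = (1/3) Σ_{d|3} μ(3/d)·2^d.
Divisors of 3: 1, 3; μ(3/d) for each: -1, 1.
Σ = − 2^1 + 2^3 = 6.
N = 6/3 = 2.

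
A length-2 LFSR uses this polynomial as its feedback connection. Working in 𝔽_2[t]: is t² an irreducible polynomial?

Write h(t) = t².
Check for roots in 𝔽_2: h(0) = 0 → root; h(1) = 1.
h(0) = 0, so (t) divides h(t); h is reducible.

No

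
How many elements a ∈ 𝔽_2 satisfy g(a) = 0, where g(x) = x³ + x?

Evaluate at each of the 2 elements of 𝔽_2:
g(0) = 0 → root; g(1) = 0 → root.
Roots: {0, 1}.

2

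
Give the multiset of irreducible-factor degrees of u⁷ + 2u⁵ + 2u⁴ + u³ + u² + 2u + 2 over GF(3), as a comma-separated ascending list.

Write h(u) = u⁷ + 2u⁵ + 2u⁴ + u³ + u² + 2u + 2.
Roots in GF(3): h(0) = 2; h(1) = 2; h(2) = 2.
Complete factorization: h(u) = (u⁷ + 2u⁵ + 2u⁴ + u³ + u² + 2u + 2).
Factor degrees with multiplicity: 7 = 7.

7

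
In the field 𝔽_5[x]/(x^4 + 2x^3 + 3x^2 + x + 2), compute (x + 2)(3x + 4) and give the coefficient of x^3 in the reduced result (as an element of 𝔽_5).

Multiply in 𝔽_5[x]: (x + 2)·(3x + 4) = 3x^2 + 3.
Reduced: 3x^2 + 3.

0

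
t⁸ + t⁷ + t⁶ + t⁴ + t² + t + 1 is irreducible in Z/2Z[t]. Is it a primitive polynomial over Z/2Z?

Write f(t) = t⁸ + t⁷ + t⁶ + t⁴ + t² + t + 1.
|GF(2^8)^×| = 2^8 − 1 = 255. Prime factorization: 255 = 3·5·17.
f is primitive ⇔ t has order 255 in GF(2)[t]/(f), i.e. t^(255/q) ≠ 1 for each prime q | 255.
t^(85) mod f = 1
t^(51) mod f = 1
t^(15) mod f = t⁷ + t⁴ + t³ + t² + t.
Since t^(85) = 1, the order of t divides 85 < 255; not primitive.

No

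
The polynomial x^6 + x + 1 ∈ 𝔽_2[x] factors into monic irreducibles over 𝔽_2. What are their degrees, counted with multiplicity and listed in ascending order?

6

Write f(x) = x^6 + x + 1.
Roots in 𝔽_2: f(0) = 1; f(1) = 1.
Complete factorization: f(x) = (x^6 + x + 1).
Factor degrees with multiplicity: 6 = 6.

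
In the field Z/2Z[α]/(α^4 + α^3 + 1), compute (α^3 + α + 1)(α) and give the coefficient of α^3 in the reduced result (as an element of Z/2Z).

1

Multiply in Z/2Z[α]: (α^3 + α + 1)·(α) = α^4 + α^2 + α.
Reduce using α^4 ≡ α^3 + 1 (mod α^4 + α^3 + 1).
Reduced: α^3 + α^2 + α + 1.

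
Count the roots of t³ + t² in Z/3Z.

Write g(t) = t³ + t².
Evaluate at each of the 3 elements of Z/3Z:
g(0) = 0 → root; g(1) = 2; g(2) = 0 → root.
Roots: {0, 2}.

2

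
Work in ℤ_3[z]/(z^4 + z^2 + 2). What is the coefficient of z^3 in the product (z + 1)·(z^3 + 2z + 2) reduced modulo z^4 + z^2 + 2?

1

Multiply in ℤ_3[z]: (z + 1)·(z^3 + 2z + 2) = z^4 + z^3 + 2z^2 + z + 2.
Reduce using z^4 ≡ 2z^2 + 1 (mod z^4 + z^2 + 2).
Reduced: z^3 + z^2 + z.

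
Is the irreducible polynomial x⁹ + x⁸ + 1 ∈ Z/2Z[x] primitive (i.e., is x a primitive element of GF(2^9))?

No

Write f(x) = x⁹ + x⁸ + 1.
|GF(2^9)^×| = 2^9 − 1 = 511. Prime factorization: 511 = 7·73.
f is primitive ⇔ x has order 511 in GF(2)[x]/(f), i.e. x^(511/q) ≠ 1 for each prime q | 511.
x^(73) mod f = 1
x^(7) mod f = x⁷.
Since x^(73) = 1, the order of x divides 73 < 511; not primitive.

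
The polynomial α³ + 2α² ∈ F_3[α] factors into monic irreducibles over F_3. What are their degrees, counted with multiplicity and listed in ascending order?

1, 1, 1

Write h(α) = α³ + 2α².
Roots in F_3: h(0) = 0 → root; h(1) = 0 → root; h(2) = 1.
Linear factors from roots: (α), (α + 2).
Complete factorization: h(α) = (α + 2)·(α)^2.
Factor degrees with multiplicity: 1 + 1 + 1 = 3.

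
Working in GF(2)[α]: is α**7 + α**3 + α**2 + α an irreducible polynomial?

No

Write P(α) = α**7 + α**3 + α**2 + α.
Check for roots in GF(2): P(0) = 0 → root; P(1) = 0 → root.
P(0) = 0, so (α) divides P(α); P is reducible.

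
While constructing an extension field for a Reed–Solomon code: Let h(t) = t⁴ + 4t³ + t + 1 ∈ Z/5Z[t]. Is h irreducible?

Yes

Check for roots in Z/5Z: h(0) = 1; h(1) = 2; h(2) = 1; h(3) = 3; h(4) = 2.
No roots, so no linear factors.
Degree-2 irreducible divisors: test the 10 monic irreducibles of degree 2 over GF(5).
None of them divide h (all give nonzero remainder).
No irreducible factor of degree ≤ 2 exists, so h is irreducible over GF(5).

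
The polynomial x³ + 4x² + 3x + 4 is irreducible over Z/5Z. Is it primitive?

Write f(x) = x³ + 4x² + 3x + 4.
|GF(5^3)^×| = 5^3 − 1 = 124. Prime factorization: 124 = 2^2·31.
f is primitive ⇔ x has order 124 in GF(5)[x]/(f), i.e. x^(124/q) ≠ 1 for each prime q | 124.
x^(62) mod f = 1
x^(4) mod f = 3x² + 3x + 1.
Since x^(62) = 1, the order of x divides 62 < 124; not primitive.

No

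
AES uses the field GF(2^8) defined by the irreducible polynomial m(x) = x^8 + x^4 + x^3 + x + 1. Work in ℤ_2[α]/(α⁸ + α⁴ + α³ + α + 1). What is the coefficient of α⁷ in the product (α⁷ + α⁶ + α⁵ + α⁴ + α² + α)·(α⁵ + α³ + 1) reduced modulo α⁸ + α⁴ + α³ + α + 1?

Multiply in ℤ_2[α]: (α⁷ + α⁶ + α⁵ + α⁴ + α² + α)·(α⁵ + α³ + 1) = α¹² + α¹¹ + α⁸ + α⁷ + α² + α.
Reduce using α⁸ ≡ α⁴ + α³ + α + 1 (mod α⁸ + α⁴ + α³ + α + 1).
Reduced: α⁷ + α⁶ + α⁵ + α³ + α² + α.

1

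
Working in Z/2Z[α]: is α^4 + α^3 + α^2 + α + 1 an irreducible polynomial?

Write h(α) = α^4 + α^3 + α^2 + α + 1.
Check for roots in Z/2Z: h(0) = 1; h(1) = 1.
No roots, so no linear factors.
Monic irreducibles of degree 2 over GF(2): α^2 + α + 1.
None of them divide h (all give nonzero remainder).
No irreducible factor of degree ≤ 2 exists, so h is irreducible over GF(2).

Yes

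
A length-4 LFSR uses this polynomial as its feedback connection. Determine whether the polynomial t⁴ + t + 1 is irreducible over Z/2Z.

Yes

Write h(t) = t⁴ + t + 1.
Check for roots in Z/2Z: h(0) = 1; h(1) = 1.
No roots, so no linear factors.
Monic irreducibles of degree 2 over GF(2): t² + t + 1.
None of them divide h (all give nonzero remainder).
No irreducible factor of degree ≤ 2 exists, so h is irreducible over GF(2).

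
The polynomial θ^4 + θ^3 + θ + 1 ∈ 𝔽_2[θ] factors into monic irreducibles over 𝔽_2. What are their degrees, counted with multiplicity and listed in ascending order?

1, 1, 2

Write f(θ) = θ^4 + θ^3 + θ + 1.
Roots in 𝔽_2: f(0) = 1; f(1) = 0 → root.
Linear factors from roots: (θ + 1).
Complete factorization: f(θ) = (θ + 1)^2·(θ^2 + θ + 1).
Factor degrees with multiplicity: 1 + 1 + 2 = 4.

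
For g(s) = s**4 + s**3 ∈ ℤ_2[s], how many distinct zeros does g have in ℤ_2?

2

Evaluate at each of the 2 elements of ℤ_2:
g(0) = 0 → root; g(1) = 0 → root.
Roots: {0, 1}.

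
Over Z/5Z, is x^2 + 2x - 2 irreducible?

Yes

Write m(x) = x^2 + 2x - 2.
Check for roots in Z/5Z: m(0) = 3; m(1) = 1; m(2) = 1; m(3) = 3; m(4) = 2.
No roots. A degree-2 polynomial over a field with no linear factor is irreducible.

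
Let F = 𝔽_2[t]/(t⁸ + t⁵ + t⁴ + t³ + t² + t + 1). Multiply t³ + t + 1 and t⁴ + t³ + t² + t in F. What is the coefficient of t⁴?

1

Multiply in 𝔽_2[t]: (t³ + t + 1)·(t⁴ + t³ + t² + t) = t⁷ + t⁶ + t⁴ + t.
Reduced: t⁷ + t⁶ + t⁴ + t.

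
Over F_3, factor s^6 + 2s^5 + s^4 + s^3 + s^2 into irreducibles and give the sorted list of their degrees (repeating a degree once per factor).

1, 1, 1, 1, 2

Write h(s) = s^6 + 2s^5 + s^4 + s^3 + s^2.
Roots in F_3: h(0) = 0 → root; h(1) = 0 → root; h(2) = 0 → root.
Linear factors from roots: (s), (s + 2), (s + 1).
Complete factorization: h(s) = (s + 1)·(s + 2)·(s)^2·(s^2 + 2s + 2).
Factor degrees with multiplicity: 1 + 1 + 1 + 1 + 2 = 6.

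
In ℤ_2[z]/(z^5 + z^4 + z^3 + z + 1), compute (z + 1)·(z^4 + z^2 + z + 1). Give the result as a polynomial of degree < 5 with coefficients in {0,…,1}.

Multiply in ℤ_2[z]: (z + 1)·(z^4 + z^2 + z + 1) = z^5 + z^4 + z^3 + 1.
Reduce using z^5 ≡ z^4 + z^3 + z + 1 (mod z^5 + z^4 + z^3 + z + 1).
Reduced: z.

z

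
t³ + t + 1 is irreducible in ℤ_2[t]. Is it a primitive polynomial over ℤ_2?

Write f(t) = t³ + t + 1.
|GF(2^3)^×| = 2^3 − 1 = 7. Prime factorization: 7 = 7.
f is primitive ⇔ t has order 7 in GF(2)[t]/(f), i.e. t^(7/q) ≠ 1 for each prime q | 7.
t^(1) mod f = t.
None equal 1, so t has full order 7; f is primitive.

Yes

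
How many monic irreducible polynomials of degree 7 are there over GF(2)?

18

x^(2^7) − x is the product of all monic irreducibles of degree dividing 7; Möbius inversion gives N = (1/7) Σ μ(7/d)·2^d.
Divisors of 7: 1, 7; μ(7/d) for each: -1, 1.
Σ = − 2^1 + 2^7 = 126.
N = 126/7 = 18.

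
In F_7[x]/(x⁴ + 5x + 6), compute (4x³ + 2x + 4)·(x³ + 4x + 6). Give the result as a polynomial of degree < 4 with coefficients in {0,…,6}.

Multiply in F_7[x]: (4x³ + 2x + 4)·(x³ + 4x + 6) = 4x⁶ + 4x⁴ + x² + 3.
Reduce using x⁴ ≡ 2x + 1 (mod x⁴ + 5x + 6).
Reduced: x³ + 5x² + x.

x^3 + 5x^2 + x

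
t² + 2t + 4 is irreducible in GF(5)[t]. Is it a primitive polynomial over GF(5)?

No

Write f(t) = t² + 2t + 4.
|GF(5^2)^×| = 5^2 − 1 = 24. Prime factorization: 24 = 2^3·3.
f is primitive ⇔ t has order 24 in GF(5)[t]/(f), i.e. t^(24/q) ≠ 1 for each prime q | 24.
t^(12) mod f = 1
t^(8) mod f = 2t + 4.
Since t^(12) = 1, the order of t divides 12 < 24; not primitive.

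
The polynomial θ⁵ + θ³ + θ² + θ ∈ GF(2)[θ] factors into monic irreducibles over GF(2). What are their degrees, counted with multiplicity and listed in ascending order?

Write f(θ) = θ⁵ + θ³ + θ² + θ.
Roots in GF(2): f(0) = 0 → root; f(1) = 0 → root.
Linear factors from roots: (θ), (θ + 1).
Complete factorization: f(θ) = (θ)·(θ + 1)·(θ³ + θ² + 1).
Factor degrees with multiplicity: 1 + 1 + 3 = 5.

1, 1, 3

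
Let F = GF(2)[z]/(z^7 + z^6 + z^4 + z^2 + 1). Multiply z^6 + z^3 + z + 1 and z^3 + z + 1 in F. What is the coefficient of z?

Multiply in GF(2)[z]: (z^6 + z^3 + z + 1)·(z^3 + z + 1) = z^9 + z^7 + z^2 + 1.
Reduce using z^7 ≡ z^6 + z^4 + z^2 + 1 (mod z^7 + z^6 + z^4 + z^2 + 1).
Reduced: z^6 + z^5 + z^4 + z^3 + z + 1.

1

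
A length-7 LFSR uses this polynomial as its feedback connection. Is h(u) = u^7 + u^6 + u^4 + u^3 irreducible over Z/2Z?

No

Check for roots in Z/2Z: h(0) = 0 → root; h(1) = 0 → root.
h(0) = 0, so (u) divides h(u); h is reducible.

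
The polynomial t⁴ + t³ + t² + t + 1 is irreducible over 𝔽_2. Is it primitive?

No

Write f(t) = t⁴ + t³ + t² + t + 1.
|GF(2^4)^×| = 2^4 − 1 = 15. Prime factorization: 15 = 3·5.
f is primitive ⇔ t has order 15 in GF(2)[t]/(f), i.e. t^(15/q) ≠ 1 for each prime q | 15.
t^(5) mod f = 1
t^(3) mod f = t³.
Since t^(5) = 1, the order of t divides 5 < 15; not primitive.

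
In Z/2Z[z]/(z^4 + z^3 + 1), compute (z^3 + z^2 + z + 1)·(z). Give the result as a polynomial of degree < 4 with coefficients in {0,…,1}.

z^2 + z + 1

Multiply in Z/2Z[z]: (z^3 + z^2 + z + 1)·(z) = z^4 + z^3 + z^2 + z.
Reduce using z^4 ≡ z^3 + 1 (mod z^4 + z^3 + 1).
Reduced: z^2 + z + 1.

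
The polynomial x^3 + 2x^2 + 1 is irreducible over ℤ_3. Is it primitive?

Yes

Write f(x) = x^3 + 2x^2 + 1.
|GF(3^3)^×| = 3^3 − 1 = 26. Prime factorization: 26 = 2·13.
f is primitive ⇔ x has order 26 in GF(3)[x]/(f), i.e. x^(26/q) ≠ 1 for each prime q | 26.
x^(13) mod f = 2.
x^(2) mod f = x^2.
None equal 1, so x has full order 26; f is primitive.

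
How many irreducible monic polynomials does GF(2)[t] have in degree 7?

18

The number of monic irreducibles of degree 7 over GF(2) is (1/7)·Σ_{d∣7} μ(7/d) 2^d.
Divisors of 7: 1, 7; μ(7/d) for each: -1, 1.
Σ = − 2^1 + 2^7 = 126.
N = 126/7 = 18.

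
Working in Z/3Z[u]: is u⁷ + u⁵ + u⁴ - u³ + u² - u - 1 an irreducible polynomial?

Write P(u) = u⁷ + u⁵ + u⁴ - u³ + u² - u - 1.
Check for roots in Z/3Z: P(0) = 2; P(1) = 1; P(2) = 1.
No roots, so no linear factors.
Monic irreducibles of degree 2 over GF(3): u² + 1, u² + u - 1, u² - u - 1.
None of them divide P (all give nonzero remainder).
Degree-3 irreducible divisors: test the 8 monic irreducibles of degree 3 over GF(3).
None of them divide P (all give nonzero remainder).
No irreducible factor of degree ≤ 3 exists, so P is irreducible over GF(3).

Yes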